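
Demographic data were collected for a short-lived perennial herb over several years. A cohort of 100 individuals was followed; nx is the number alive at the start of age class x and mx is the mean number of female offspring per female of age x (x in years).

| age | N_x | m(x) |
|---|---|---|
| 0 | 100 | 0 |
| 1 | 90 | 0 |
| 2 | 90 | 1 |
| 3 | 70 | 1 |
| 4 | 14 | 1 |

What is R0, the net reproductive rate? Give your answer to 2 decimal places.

lx = nx/n0 = nx/100: 1, 0.9, 0.9, 0.7, 0.14
lx·mx by age: 0, 0, 0.9, 0.7, 0.14
R0 = Σ lx·mx = 1.74 → 1.74

1.74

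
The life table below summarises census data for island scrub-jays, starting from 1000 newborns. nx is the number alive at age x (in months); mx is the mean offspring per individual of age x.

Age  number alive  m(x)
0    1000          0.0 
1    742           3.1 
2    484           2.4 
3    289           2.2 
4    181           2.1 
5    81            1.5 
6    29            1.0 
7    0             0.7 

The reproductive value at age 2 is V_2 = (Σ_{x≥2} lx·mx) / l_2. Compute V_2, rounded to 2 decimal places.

lx = nx/n0 = nx/1000: 1, 0.742, 0.484, 0.289, 0.181, 0.081, 0.029, 0
lx·mx for x ≥ 2: 1.1616, 0.6358, 0.3801, 0.1215, 0.029, 0 → sum = 2.328
V_2 = 2.328 / l_2 = 2.328 / 0.484 = 4.809917… → 4.81

4.81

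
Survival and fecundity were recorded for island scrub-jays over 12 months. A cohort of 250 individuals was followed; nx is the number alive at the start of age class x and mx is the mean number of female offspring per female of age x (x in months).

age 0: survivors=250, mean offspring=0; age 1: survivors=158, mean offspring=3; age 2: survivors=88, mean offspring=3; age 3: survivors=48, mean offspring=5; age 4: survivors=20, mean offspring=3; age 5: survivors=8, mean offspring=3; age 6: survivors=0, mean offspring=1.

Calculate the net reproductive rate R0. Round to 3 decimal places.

4.248

lx = nx/n0 = nx/250: 1, 0.632, 0.352, 0.192, 0.08, 0.032, 0
lx·mx by age: 0, 1.896, 1.056, 0.96, 0.24, 0.096, 0
R0 = Σ lx·mx = 4.248 → 4.248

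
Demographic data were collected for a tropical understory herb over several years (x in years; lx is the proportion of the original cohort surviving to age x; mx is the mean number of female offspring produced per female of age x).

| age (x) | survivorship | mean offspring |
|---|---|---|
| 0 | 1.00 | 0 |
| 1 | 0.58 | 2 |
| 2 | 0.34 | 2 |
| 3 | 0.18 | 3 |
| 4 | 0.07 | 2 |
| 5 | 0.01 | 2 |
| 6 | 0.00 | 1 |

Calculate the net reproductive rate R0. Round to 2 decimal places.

2.54

lx·mx by age: 0, 1.16, 0.68, 0.54, 0.14, 0.02, 0
R0 = Σ lx·mx = 2.54 → 2.54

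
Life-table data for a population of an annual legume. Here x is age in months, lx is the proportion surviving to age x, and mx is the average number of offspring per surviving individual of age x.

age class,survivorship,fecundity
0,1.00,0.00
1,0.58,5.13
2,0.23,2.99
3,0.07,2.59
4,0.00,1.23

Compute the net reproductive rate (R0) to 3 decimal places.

3.844

lx·mx by age: 0, 2.9754, 0.6877, 0.1813, 0
R0 = Σ lx·mx = 3.8444 → 3.844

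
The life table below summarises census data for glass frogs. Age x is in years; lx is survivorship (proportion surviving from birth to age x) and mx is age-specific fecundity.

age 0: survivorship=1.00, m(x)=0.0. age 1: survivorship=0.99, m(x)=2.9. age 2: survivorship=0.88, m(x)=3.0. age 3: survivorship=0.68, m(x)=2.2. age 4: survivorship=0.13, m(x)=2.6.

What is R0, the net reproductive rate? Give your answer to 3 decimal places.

7.345

lx·mx by age: 0, 2.871, 2.64, 1.496, 0.338
R0 = Σ lx·mx = 7.345 → 7.345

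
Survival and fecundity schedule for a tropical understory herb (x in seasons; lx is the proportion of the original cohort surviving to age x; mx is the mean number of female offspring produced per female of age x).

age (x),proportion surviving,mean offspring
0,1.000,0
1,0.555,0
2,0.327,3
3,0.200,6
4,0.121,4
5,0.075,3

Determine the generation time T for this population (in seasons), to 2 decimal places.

2.98

lx·mx: 0, 0, 0.981, 1.2, 0.484, 0.225 → R0 = 2.89
x·lx·mx: 0, 0, 1.962, 3.6, 1.936, 1.125 → Σ = 8.623
T = 8.623 / 2.89 = 2.983737… → 2.98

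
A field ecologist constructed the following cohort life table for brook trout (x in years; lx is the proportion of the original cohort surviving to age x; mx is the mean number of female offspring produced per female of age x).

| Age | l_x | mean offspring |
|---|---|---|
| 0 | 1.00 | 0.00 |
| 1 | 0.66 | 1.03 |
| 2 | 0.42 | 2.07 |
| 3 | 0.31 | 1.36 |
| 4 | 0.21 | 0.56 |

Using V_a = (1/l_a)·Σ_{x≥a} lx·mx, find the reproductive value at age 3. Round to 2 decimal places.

1.74

lx·mx for x ≥ 3: 0.4216, 0.1176 → sum = 0.5392
V_3 = 0.5392 / l_3 = 0.5392 / 0.31 = 1.739355… → 1.74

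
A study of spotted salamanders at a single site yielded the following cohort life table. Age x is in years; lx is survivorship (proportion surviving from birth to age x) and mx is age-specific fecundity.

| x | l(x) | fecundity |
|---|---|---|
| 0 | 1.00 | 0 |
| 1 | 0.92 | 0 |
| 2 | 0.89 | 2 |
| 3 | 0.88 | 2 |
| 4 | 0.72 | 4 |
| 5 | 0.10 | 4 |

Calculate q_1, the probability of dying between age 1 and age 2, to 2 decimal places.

q_1 = (l_1 − l_2) / l_1 = (0.92 − 0.89) / 0.92
     = 0.03 / 0.92 = 0.032609… → 0.03

0.03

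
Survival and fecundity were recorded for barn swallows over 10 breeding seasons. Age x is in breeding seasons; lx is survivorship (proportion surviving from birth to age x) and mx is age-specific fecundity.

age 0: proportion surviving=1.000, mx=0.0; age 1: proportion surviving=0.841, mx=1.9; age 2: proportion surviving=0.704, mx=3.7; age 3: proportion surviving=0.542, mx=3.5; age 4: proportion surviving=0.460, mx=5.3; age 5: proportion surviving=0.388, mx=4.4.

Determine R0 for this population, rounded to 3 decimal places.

10.245

lx·mx by age: 0, 1.5979, 2.6048, 1.897, 2.438, 1.7072
R0 = Σ lx·mx = 10.2449 → 10.245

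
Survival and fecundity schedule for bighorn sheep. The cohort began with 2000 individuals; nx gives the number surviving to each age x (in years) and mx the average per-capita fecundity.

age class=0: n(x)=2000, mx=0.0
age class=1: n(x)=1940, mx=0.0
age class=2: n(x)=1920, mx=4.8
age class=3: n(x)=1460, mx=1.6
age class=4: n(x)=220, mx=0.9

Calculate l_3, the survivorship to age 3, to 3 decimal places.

0.730

l_3 = n_3/n_0 = 1460/2000 = 0.73 → 0.730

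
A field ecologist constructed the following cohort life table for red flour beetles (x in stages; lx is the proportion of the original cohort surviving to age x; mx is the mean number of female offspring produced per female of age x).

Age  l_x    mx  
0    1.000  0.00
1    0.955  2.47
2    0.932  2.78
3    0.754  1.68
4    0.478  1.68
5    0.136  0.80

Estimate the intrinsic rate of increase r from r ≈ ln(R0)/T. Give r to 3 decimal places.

R0 = Σ lx·mx = 0 + 2.35885 + 2.59096 + 1.26672 + 0.80304 + 0.1088 = 7.12837
Σ x·lx·mx = 15.09709; T = 15.09709/7.12837 = 2.11789…
r ≈ ln(R0)/T = ln(7.12837)/2.11789… = 0.92738… → 0.927

0.927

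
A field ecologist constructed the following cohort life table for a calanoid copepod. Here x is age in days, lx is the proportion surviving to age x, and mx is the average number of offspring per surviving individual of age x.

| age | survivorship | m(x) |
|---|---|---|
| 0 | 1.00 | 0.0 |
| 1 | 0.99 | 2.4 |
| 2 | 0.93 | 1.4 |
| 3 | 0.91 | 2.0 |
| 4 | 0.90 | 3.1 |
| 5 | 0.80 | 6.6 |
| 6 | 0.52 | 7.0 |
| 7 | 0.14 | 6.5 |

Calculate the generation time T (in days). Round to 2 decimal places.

lx·mx: 0, 2.376, 1.302, 1.82, 2.79, 5.28, 3.64, 0.91 → R0 = 18.118
x·lx·mx: 0, 2.376, 2.604, 5.46, 11.16, 26.4, 21.84, 6.37 → Σ = 76.21
T = 76.21 / 18.118 = 4.206314… → 4.21

4.21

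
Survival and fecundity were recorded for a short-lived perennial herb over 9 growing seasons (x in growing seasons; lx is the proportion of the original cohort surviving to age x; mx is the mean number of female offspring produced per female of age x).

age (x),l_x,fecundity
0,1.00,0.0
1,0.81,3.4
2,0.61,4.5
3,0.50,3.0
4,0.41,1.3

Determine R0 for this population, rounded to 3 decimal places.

7.532

lx·mx by age: 0, 2.754, 2.745, 1.5, 0.533
R0 = Σ lx·mx = 7.532 → 7.532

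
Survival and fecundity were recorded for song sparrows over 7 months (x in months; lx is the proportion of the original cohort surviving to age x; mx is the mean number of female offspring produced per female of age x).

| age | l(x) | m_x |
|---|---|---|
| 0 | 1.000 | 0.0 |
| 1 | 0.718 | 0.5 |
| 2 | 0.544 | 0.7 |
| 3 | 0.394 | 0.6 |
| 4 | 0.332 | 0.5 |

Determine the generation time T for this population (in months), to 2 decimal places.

2.18

lx·mx: 0, 0.359, 0.3808, 0.2364, 0.166 → R0 = 1.1422
x·lx·mx: 0, 0.359, 0.7616, 0.7092, 0.664 → Σ = 2.4938
T = 2.4938 / 1.1422 = 2.18333… → 2.18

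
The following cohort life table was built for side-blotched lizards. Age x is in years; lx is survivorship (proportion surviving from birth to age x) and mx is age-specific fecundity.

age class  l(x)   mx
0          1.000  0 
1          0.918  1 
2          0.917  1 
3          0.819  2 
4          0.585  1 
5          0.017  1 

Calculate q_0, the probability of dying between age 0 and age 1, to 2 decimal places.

q_0 = (l_0 − l_1) / l_0 = (1 − 0.918) / 1
     = 0.082 / 1 = 0.082 → 0.08

0.08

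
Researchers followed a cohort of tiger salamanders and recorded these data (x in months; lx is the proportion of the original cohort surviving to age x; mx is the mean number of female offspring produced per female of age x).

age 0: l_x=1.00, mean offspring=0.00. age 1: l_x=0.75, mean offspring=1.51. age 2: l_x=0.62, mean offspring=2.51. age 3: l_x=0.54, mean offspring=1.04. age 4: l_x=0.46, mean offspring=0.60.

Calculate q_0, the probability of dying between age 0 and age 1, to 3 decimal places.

0.250

q_0 = (l_0 − l_1) / l_0 = (1 − 0.75) / 1
     = 0.25 / 1 = 0.25 → 0.250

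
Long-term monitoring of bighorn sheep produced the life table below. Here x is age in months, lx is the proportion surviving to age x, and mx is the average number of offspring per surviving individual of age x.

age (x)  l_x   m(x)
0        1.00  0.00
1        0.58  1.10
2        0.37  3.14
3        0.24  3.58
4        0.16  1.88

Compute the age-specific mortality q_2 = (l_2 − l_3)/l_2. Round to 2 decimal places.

0.35

q_2 = (l_2 − l_3) / l_2 = (0.37 − 0.24) / 0.37
     = 0.13 / 0.37 = 0.351351… → 0.35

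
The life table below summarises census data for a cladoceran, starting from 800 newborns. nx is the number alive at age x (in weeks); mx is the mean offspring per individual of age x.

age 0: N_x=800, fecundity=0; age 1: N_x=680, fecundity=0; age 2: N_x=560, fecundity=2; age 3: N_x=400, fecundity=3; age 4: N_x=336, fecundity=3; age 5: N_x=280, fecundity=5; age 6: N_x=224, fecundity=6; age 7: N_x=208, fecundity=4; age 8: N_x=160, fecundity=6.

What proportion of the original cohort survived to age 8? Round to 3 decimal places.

l_8 = n_8/n_0 = 160/800 = 0.2 → 0.200

0.200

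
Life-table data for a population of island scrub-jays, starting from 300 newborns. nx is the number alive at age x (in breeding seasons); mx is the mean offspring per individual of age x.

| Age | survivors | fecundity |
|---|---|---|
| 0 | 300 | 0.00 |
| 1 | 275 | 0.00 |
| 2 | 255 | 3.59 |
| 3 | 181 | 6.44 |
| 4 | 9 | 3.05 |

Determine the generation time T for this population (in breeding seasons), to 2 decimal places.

lx = nx/n0 = nx/300: 1, 0.91667…, 0.85, 0.60333…, 0.03
lx·mx: 0, 0, 3.0515, 3.885467…, 0.0915 → R0 = 7.028467…
x·lx·mx: 0, 0, 6.103, 11.6564…, 0.366 → Σ = 18.1254…
T = 18.1254… / 7.028467… = 2.578856… → 2.58

2.58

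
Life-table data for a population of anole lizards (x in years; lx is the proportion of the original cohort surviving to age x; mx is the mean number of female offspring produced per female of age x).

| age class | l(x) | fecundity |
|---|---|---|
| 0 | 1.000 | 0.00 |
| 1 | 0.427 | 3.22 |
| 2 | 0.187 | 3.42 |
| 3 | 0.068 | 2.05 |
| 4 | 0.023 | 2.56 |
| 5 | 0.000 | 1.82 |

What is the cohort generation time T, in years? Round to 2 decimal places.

lx·mx: 0, 1.37494, 0.63954, 0.1394, 0.05888, 0 → R0 = 2.21276
x·lx·mx: 0, 1.37494, 1.27908, 0.4182, 0.23552, 0 → Σ = 3.30774
T = 3.30774 / 2.21276 = 1.494848… → 1.49

1.49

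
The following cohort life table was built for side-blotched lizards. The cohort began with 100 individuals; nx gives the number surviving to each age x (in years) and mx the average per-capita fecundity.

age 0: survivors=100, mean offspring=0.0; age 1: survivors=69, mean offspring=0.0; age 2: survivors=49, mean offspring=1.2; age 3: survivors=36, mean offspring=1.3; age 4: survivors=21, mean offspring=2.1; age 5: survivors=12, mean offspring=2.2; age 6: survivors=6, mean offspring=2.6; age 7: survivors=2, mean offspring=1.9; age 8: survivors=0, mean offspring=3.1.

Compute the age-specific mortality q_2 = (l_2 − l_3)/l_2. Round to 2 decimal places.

0.27

lx = nx/n0 = nx/100: 1, 0.69, 0.49, 0.36, 0.21, 0.12, 0.06, 0.02, 0
q_2 = (l_2 − l_3) / l_2 = (0.49 − 0.36) / 0.49
     = 0.13 / 0.49 = 0.265306… → 0.27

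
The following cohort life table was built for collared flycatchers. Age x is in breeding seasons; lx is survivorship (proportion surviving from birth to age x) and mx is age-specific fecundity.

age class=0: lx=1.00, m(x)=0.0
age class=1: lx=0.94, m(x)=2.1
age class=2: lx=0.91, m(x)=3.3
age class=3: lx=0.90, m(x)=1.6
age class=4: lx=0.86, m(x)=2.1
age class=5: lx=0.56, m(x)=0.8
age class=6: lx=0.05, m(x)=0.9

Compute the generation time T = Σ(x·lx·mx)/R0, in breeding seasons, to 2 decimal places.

2.53

lx·mx: 0, 1.974, 3.003, 1.44, 1.806, 0.448, 0.045 → R0 = 8.716
x·lx·mx: 0, 1.974, 6.006, 4.32, 7.224, 2.24, 0.27 → Σ = 22.034
T = 22.034 / 8.716 = 2.527994… → 2.53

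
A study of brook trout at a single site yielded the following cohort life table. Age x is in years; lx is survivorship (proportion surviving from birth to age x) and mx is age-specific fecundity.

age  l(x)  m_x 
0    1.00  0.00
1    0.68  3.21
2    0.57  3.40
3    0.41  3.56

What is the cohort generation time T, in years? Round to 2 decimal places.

lx·mx: 0, 2.1828, 1.938, 1.4596 → R0 = 5.5804
x·lx·mx: 0, 2.1828, 3.876, 4.3788 → Σ = 10.4376
T = 10.4376 / 5.5804 = 1.870404… → 1.87

1.87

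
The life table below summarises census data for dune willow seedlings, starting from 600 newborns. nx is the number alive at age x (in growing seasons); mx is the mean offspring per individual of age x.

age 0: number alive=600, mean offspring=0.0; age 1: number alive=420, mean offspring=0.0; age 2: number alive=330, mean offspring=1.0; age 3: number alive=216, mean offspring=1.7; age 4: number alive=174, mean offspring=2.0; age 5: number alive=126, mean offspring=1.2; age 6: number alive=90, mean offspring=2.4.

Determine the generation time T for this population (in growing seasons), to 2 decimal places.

lx = nx/n0 = nx/600: 1, 0.7, 0.55, 0.36, 0.29, 0.21, 0.15
lx·mx: 0, 0, 0.55, 0.612, 0.58, 0.252, 0.36 → R0 = 2.354
x·lx·mx: 0, 0, 1.1, 1.836, 2.32, 1.26, 2.16 → Σ = 8.676
T = 8.676 / 2.354 = 3.685641… → 3.69

3.69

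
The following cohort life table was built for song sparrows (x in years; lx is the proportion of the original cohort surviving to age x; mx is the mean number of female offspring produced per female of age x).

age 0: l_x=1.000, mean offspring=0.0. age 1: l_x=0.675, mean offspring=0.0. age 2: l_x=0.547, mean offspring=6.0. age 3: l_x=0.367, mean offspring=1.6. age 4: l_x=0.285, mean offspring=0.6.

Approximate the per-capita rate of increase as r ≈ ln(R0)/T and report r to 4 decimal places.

0.6261

R0 = Σ lx·mx = 0 + 0 + 3.282 + 0.5872 + 0.171 = 4.0402
Σ x·lx·mx = 9.0096; T = 9.0096/4.0402 = 2.22999…
r ≈ ln(R0)/T = ln(4.0402)/2.22999… = 0.626144… → 0.6261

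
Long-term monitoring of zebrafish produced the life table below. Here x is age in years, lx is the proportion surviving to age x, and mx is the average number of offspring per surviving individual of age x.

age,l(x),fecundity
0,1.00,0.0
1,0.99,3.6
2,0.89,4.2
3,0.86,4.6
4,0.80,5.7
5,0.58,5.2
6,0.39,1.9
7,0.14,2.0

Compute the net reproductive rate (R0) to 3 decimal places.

lx·mx by age: 0, 3.564, 3.738, 3.956, 4.56, 3.016, 0.741, 0.28
R0 = Σ lx·mx = 19.855 → 19.855

19.855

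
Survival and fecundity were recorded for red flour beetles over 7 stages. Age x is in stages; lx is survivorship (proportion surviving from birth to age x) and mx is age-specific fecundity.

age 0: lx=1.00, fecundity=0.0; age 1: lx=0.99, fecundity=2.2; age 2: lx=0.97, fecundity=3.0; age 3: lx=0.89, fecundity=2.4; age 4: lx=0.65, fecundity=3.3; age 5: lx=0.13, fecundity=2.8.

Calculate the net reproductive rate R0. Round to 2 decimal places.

9.73

lx·mx by age: 0, 2.178, 2.91, 2.136, 2.145, 0.364
R0 = Σ lx·mx = 9.733 → 9.73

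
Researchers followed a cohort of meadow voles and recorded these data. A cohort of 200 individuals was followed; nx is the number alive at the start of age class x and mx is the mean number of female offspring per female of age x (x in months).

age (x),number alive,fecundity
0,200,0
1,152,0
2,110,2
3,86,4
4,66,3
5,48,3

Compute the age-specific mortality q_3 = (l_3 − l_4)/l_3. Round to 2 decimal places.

0.23

lx = nx/n0 = nx/200: 1, 0.76, 0.55, 0.43, 0.33, 0.24
q_3 = (l_3 − l_4) / l_3 = (0.43 − 0.33) / 0.43
     = 0.1 / 0.43 = 0.232558… → 0.23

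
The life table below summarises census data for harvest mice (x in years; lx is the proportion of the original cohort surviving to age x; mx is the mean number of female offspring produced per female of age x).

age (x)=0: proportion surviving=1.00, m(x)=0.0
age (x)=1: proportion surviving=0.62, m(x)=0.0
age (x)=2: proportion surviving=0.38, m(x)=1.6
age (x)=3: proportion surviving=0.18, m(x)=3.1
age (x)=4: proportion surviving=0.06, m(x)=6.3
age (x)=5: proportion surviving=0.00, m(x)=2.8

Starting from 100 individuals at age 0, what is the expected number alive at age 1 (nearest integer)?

Expected survivors = N0 · l_1 = 100 × 0.62 = 62 → 62

62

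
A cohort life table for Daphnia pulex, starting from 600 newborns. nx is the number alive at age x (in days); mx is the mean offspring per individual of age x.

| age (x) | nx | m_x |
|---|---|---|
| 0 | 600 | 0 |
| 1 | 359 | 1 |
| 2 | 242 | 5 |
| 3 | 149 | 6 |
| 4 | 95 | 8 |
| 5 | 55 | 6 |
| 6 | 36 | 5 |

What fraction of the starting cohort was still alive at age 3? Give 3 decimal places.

l_3 = n_3/n_0 = 149/600 = 0.248333… → 0.248

0.248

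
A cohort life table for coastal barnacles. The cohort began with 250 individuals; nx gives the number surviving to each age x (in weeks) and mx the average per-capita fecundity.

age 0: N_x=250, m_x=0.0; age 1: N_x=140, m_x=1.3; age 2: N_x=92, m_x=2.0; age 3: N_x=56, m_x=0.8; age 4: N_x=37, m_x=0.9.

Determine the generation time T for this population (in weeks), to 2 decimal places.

1.84

lx = nx/n0 = nx/250: 1, 0.56, 0.368, 0.224, 0.148
lx·mx: 0, 0.728, 0.736, 0.1792, 0.1332 → R0 = 1.7764
x·lx·mx: 0, 0.728, 1.472, 0.5376, 0.5328 → Σ = 3.2704
T = 3.2704 / 1.7764 = 1.841027… → 1.84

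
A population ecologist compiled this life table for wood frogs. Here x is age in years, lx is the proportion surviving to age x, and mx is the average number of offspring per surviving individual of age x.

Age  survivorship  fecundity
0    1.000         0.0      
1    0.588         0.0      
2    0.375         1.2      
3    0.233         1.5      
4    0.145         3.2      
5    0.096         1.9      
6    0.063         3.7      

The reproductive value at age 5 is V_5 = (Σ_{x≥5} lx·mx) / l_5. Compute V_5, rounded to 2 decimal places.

lx·mx for x ≥ 5: 0.1824, 0.2331 → sum = 0.4155
V_5 = 0.4155 / l_5 = 0.4155 / 0.096 = 4.328125 → 4.33

4.33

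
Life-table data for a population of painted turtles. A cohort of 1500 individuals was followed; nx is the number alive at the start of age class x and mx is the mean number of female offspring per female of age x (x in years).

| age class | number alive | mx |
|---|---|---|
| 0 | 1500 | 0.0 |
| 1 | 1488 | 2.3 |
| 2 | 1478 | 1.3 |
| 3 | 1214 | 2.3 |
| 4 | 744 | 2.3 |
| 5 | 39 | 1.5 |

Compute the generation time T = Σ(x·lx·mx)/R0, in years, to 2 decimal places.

2.30

lx = nx/n0 = nx/1500: 1, 0.992, 0.98533…, 0.80933…, 0.496, 0.026
lx·mx: 0, 2.2816, 1.280933…, 1.861467…, 1.1408, 0.039 → R0 = 6.6038…
x·lx·mx: 0, 2.2816, 2.561867…, 5.5844…, 4.5632, 0.195 → Σ = 15.186067…
T = 15.186067… / 6.6038… = 2.299595… → 2.30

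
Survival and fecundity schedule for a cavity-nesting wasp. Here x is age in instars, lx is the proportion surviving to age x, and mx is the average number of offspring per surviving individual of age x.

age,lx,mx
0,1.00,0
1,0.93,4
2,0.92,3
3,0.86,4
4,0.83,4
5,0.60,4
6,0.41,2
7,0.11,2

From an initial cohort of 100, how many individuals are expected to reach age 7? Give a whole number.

11

Expected survivors = N0 · l_7 = 100 × 0.11 = 11 → 11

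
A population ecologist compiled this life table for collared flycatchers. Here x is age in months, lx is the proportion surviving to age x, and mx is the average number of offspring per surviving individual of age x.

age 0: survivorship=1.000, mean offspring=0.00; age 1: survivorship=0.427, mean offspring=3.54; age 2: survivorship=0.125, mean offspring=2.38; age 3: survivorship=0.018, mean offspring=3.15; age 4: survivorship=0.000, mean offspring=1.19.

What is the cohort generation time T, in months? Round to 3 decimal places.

lx·mx: 0, 1.51158, 0.2975, 0.0567, 0 → R0 = 1.86578
x·lx·mx: 0, 1.51158, 0.595, 0.1701, 0 → Σ = 2.27668
T = 2.27668 / 1.86578 = 1.22023… → 1.220

1.220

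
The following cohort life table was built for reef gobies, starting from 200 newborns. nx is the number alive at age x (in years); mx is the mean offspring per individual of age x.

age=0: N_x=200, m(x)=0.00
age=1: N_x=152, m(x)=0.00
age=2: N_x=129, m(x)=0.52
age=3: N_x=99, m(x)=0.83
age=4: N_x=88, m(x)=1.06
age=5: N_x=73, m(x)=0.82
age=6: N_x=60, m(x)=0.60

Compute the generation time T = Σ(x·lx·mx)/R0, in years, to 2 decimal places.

lx = nx/n0 = nx/200: 1, 0.76, 0.645, 0.495, 0.44, 0.365, 0.3
lx·mx: 0, 0, 0.3354, 0.41085, 0.4664, 0.2993, 0.18 → R0 = 1.69195
x·lx·mx: 0, 0, 0.6708, 1.23255, 1.8656, 1.4965, 1.08 → Σ = 6.34545
T = 6.34545 / 1.69195 = 3.750377… → 3.75

3.75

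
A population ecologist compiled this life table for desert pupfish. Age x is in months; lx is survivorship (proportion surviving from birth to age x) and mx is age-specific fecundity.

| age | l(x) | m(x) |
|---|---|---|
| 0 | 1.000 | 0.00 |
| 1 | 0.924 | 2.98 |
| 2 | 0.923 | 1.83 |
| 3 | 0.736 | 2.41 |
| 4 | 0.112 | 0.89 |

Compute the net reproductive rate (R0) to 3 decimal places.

6.316

lx·mx by age: 0, 2.75352, 1.68909, 1.77376, 0.09968
R0 = Σ lx·mx = 6.31605 → 6.316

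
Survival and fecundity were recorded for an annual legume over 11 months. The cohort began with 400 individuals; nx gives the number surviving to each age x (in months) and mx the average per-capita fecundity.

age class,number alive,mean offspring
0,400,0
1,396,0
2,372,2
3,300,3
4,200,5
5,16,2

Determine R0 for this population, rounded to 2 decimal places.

6.69

lx = nx/n0 = nx/400: 1, 0.99, 0.93, 0.75, 0.5, 0.04
lx·mx by age: 0, 0, 1.86, 2.25, 2.5, 0.08
R0 = Σ lx·mx = 6.69 → 6.69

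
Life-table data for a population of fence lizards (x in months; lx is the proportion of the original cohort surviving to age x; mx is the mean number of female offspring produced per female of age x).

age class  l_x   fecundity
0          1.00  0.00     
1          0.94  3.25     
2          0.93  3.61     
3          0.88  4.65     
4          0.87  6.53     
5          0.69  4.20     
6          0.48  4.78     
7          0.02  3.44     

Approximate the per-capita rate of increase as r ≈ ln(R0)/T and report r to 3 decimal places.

0.894

R0 = Σ lx·mx = 0 + 3.055 + 3.3573 + 4.092 + 5.6811 + 2.898 + 2.2944 + 0.0688 = 21.4466
Σ x·lx·mx = 73.508; T = 73.508/21.4466 = 3.42749…
r ≈ ln(R0)/T = ln(21.4466)/3.42749… = 0.89441… → 0.894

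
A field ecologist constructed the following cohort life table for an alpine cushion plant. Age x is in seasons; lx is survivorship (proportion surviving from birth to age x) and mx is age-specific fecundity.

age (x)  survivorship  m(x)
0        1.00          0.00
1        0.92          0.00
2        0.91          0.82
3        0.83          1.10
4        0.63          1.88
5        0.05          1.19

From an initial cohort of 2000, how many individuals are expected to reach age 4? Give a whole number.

1260

Expected survivors = N0 · l_4 = 2000 × 0.63 = 1260 → 1260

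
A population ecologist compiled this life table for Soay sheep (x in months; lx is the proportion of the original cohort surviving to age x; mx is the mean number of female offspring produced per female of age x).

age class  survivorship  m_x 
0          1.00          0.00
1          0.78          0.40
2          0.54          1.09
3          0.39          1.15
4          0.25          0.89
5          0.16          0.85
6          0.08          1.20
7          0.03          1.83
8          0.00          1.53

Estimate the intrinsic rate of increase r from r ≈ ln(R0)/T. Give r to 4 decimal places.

R0 = Σ lx·mx = 0 + 0.312 + 0.5886 + 0.4485 + 0.2225 + 0.136 + 0.096 + 0.0549 + 0 = 1.8585
Σ x·lx·mx = 5.365; T = 5.365/1.8585 = 2.88674…
r ≈ ln(R0)/T = ln(1.8585)/2.88674… = 0.214696… → 0.2147

0.2147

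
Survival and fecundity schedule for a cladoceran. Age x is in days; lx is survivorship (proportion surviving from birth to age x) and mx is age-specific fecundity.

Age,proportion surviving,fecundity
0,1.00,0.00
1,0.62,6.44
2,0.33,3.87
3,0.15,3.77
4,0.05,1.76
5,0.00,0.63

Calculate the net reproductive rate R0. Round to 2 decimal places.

5.92

lx·mx by age: 0, 3.9928, 1.2771, 0.5655, 0.088, 0
R0 = Σ lx·mx = 5.9234 → 5.92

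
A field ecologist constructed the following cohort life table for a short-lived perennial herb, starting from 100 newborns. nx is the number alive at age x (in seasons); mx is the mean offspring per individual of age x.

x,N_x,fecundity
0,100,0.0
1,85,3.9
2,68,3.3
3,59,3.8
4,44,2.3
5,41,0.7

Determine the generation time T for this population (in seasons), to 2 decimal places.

lx = nx/n0 = nx/100: 1, 0.85, 0.68, 0.59, 0.44, 0.41
lx·mx: 0, 3.315, 2.244, 2.242, 1.012, 0.287 → R0 = 9.1
x·lx·mx: 0, 3.315, 4.488, 6.726, 4.048, 1.435 → Σ = 20.012
T = 20.012 / 9.1 = 2.199121… → 2.20

2.20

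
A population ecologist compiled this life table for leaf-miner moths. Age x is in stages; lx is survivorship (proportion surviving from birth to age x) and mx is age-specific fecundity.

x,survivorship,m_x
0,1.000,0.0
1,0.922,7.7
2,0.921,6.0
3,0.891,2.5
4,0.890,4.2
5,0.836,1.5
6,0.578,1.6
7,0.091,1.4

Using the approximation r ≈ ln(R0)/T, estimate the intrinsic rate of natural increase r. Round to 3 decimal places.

1.210

R0 = Σ lx·mx = 0 + 7.0994 + 5.526 + 2.2275 + 3.738 + 1.254 + 0.9248 + 0.1274 = 20.8971
Σ x·lx·mx = 52.4965; T = 52.4965/20.8971 = 2.51214…
r ≈ ln(R0)/T = ln(20.8971)/2.51214… = 1.20997… → 1.210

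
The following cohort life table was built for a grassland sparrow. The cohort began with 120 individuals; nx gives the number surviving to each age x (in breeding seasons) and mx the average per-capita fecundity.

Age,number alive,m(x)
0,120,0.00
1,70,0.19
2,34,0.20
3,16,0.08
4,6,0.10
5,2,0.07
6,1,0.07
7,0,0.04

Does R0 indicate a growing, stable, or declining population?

declining

lx = nx/n0 = nx/120: 1, 0.58333…, 0.28333…, 0.13333…, 0.05, 0.01667…, 0.00833…, 0
R0 = Σ lx·mx = 0 + 0.110833… + 0.056667… + 0.010667… + 0.005 + 0.001167… + 0.000583… + 0 = 0.184917…
R0 < 1, so the population is declining.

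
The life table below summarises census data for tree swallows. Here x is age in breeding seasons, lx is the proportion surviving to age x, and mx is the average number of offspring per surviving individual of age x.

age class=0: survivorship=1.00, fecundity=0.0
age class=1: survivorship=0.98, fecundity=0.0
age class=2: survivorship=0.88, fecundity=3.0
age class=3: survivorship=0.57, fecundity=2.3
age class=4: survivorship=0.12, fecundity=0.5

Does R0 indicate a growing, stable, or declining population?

growing

R0 = Σ lx·mx = 0 + 0 + 2.64 + 1.311 + 0.06 = 4.011
R0 > 1, so the population is growing.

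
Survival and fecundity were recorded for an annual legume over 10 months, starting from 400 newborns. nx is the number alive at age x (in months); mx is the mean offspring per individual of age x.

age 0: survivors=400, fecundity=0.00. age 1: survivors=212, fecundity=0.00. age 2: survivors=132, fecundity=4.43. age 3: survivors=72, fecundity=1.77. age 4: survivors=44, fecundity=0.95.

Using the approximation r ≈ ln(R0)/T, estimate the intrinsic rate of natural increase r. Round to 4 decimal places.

lx = nx/n0 = nx/400: 1, 0.53, 0.33, 0.18, 0.11
R0 = Σ lx·mx = 0 + 0 + 1.4619 + 0.3186 + 0.1045 = 1.885
Σ x·lx·mx = 4.2976; T = 4.2976/1.885 = 2.27989…
r ≈ ln(R0)/T = ln(1.885)/2.27989… = 0.278051… → 0.2781

0.2781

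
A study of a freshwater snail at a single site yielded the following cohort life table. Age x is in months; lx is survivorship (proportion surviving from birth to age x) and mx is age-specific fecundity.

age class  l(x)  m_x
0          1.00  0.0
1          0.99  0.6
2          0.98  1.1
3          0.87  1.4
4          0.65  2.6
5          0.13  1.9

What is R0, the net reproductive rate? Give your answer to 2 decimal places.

lx·mx by age: 0, 0.594, 1.078, 1.218, 1.69, 0.247
R0 = Σ lx·mx = 4.827 → 4.83

4.83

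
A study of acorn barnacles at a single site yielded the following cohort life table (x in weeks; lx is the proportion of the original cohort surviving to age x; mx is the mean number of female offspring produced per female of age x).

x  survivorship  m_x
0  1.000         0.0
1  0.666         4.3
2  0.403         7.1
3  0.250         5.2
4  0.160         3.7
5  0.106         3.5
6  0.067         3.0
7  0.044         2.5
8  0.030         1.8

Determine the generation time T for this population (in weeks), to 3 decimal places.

2.289

lx·mx: 0, 2.8638, 2.8613, 1.3, 0.592, 0.371, 0.201, 0.11, 0.054 → R0 = 8.3531
x·lx·mx: 0, 2.8638, 5.7226, 3.9, 2.368, 1.855, 1.206, 0.77, 0.432 → Σ = 19.1174
T = 19.1174 / 8.3531 = 2.288659… → 2.289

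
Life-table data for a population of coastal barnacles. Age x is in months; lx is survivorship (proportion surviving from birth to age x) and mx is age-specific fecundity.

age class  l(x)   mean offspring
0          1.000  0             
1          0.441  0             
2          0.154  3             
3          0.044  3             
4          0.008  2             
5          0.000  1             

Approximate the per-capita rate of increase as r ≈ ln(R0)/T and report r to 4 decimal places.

R0 = Σ lx·mx = 0 + 0 + 0.462 + 0.132 + 0.016 + 0 = 0.61
Σ x·lx·mx = 1.384; T = 1.384/0.61 = 2.26885…
r ≈ ln(R0)/T = ln(0.61)/2.26885… = -0.217862… → -0.2179

-0.2179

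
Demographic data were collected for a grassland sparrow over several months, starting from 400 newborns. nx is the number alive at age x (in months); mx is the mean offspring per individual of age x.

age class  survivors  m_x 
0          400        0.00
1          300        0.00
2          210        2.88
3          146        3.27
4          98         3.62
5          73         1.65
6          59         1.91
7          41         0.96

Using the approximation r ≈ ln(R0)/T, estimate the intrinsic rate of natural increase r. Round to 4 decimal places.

lx = nx/n0 = nx/400: 1, 0.75, 0.525, 0.365, 0.245, 0.1825, 0.1475, 0.1025
R0 = Σ lx·mx = 0 + 0 + 1.512 + 1.19355 + 0.8869 + 0.30113… + 0.28173… + 0.0984… = 4.2737
Σ x·lx·mx = 14.037025; T = 14.037025/4.2737 = 3.28451…
r ≈ ln(R0)/T = ln(4.2737)/3.28451… = 0.442221… → 0.4422

0.4422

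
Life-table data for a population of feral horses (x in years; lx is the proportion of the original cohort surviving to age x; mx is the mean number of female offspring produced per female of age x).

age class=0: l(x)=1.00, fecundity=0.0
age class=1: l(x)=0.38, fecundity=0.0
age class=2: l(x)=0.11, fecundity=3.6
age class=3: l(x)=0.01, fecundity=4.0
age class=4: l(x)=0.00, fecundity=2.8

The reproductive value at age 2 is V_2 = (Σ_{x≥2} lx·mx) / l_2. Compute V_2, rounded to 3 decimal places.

3.964

lx·mx for x ≥ 2: 0.396, 0.04, 0 → sum = 0.436
V_2 = 0.436 / l_2 = 0.436 / 0.11 = 3.963636… → 3.964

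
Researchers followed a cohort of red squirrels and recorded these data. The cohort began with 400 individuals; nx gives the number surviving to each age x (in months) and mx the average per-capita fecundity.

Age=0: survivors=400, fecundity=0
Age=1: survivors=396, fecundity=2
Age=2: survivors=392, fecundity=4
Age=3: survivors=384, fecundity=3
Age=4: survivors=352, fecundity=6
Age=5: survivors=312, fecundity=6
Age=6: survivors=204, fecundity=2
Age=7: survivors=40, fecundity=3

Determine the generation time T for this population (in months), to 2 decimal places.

lx = nx/n0 = nx/400: 1, 0.99, 0.98, 0.96, 0.88, 0.78, 0.51, 0.1
lx·mx: 0, 1.98, 3.92, 2.88, 5.28, 4.68, 1.02, 0.3 → R0 = 20.06
x·lx·mx: 0, 1.98, 7.84, 8.64, 21.12, 23.4, 6.12, 2.1 → Σ = 71.2
T = 71.2 / 20.06 = 3.549352… → 3.55

3.55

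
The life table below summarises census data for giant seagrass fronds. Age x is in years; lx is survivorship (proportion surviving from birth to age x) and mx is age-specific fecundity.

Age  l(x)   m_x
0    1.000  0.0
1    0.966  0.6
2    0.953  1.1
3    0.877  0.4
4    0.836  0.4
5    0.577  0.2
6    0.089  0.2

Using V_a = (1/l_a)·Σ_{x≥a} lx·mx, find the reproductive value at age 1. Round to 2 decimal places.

2.53

lx·mx for x ≥ 1: 0.5796, 1.0483, 0.3508, 0.3344, 0.1154, 0.0178 → sum = 2.4463
V_1 = 2.4463 / l_1 = 2.4463 / 0.966 = 2.532402… → 2.53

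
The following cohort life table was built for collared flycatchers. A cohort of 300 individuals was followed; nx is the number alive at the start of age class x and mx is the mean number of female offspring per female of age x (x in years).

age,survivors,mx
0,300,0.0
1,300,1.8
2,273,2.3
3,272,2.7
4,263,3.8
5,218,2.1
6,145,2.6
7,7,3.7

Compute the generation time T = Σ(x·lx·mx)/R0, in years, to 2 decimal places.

3.38

lx = nx/n0 = nx/300: 1, 1, 0.91, 0.90667…, 0.87667…, 0.72667…, 0.48333…, 0.02333…
lx·mx: 0, 1.8, 2.093, 2.448…, 3.331333…, 1.526…, 1.256667…, 0.086333… → R0 = 12.541333…
x·lx·mx: 0, 1.8, 4.186, 7.344…, 13.325333…, 7.63…, 7.54…, 0.604333… → Σ = 42.429667…
T = 42.429667… / 12.541333… = 3.383186… → 3.38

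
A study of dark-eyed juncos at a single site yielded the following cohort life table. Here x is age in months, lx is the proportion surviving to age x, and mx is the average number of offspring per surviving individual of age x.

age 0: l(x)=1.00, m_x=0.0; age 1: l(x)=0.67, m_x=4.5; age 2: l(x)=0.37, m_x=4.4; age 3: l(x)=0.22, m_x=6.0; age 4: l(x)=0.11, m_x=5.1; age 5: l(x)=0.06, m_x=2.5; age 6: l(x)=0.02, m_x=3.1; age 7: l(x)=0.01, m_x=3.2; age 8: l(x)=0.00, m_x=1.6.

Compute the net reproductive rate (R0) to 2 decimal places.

6.77

lx·mx by age: 0, 3.015, 1.628, 1.32, 0.561, 0.15, 0.062, 0.032, 0
R0 = Σ lx·mx = 6.768 → 6.77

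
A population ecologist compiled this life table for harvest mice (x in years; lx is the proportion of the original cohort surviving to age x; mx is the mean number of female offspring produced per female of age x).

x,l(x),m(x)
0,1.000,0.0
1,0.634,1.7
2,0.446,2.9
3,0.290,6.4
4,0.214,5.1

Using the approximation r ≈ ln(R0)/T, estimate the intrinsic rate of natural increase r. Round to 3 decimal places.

R0 = Σ lx·mx = 0 + 1.0778 + 1.2934 + 1.856 + 1.0914 = 5.3186
Σ x·lx·mx = 13.5982; T = 13.5982/5.3186 = 2.55673…
r ≈ ln(R0)/T = ln(5.3186)/2.55673… = 0.65365… → 0.654

0.654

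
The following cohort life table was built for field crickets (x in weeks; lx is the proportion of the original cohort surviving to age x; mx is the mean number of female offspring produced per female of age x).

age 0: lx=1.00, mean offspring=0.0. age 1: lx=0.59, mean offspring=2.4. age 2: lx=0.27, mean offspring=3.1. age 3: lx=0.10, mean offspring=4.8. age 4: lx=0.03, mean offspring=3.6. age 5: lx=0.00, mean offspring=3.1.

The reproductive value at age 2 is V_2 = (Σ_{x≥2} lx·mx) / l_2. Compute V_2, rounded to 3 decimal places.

lx·mx for x ≥ 2: 0.837, 0.48, 0.108, 0 → sum = 1.425
V_2 = 1.425 / l_2 = 1.425 / 0.27 = 5.277778… → 5.278

5.278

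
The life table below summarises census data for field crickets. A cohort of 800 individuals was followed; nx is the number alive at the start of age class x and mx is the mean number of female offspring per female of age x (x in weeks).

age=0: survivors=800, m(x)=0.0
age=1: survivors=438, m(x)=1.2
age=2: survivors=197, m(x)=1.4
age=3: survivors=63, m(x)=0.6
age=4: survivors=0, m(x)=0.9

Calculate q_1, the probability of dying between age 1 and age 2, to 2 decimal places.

0.55

lx = nx/n0 = nx/800: 1, 0.5475, 0.24625, 0.07875, 0
q_1 = (l_1 − l_2) / l_1 = (0.5475 − 0.24625) / 0.5475
     = 0.30125 / 0.5475 = 0.550228… → 0.55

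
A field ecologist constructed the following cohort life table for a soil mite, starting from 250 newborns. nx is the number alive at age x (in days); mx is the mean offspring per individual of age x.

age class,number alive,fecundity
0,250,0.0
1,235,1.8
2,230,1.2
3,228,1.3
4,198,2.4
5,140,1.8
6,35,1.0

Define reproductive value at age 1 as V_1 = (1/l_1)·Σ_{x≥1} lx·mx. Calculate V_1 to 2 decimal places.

lx = nx/n0 = nx/250: 1, 0.94, 0.92, 0.912, 0.792, 0.56, 0.14
lx·mx for x ≥ 1: 1.692, 1.104, 1.1856, 1.9008, 1.008, 0.14 → sum = 7.0304
V_1 = 7.0304 / l_1 = 7.0304 / 0.94 = 7.479149… → 7.48

7.48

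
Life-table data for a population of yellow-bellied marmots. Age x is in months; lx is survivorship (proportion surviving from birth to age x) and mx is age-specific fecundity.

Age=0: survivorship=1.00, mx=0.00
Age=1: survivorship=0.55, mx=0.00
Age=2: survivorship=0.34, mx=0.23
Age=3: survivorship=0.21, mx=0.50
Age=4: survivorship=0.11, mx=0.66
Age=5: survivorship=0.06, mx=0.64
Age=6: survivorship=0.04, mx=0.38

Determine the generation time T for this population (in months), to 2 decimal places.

3.38

lx·mx: 0, 0, 0.0782, 0.105, 0.0726, 0.0384, 0.0152 → R0 = 0.3094
x·lx·mx: 0, 0, 0.1564, 0.315, 0.2904, 0.192, 0.0912 → Σ = 1.045
T = 1.045 / 0.3094 = 3.377505… → 3.38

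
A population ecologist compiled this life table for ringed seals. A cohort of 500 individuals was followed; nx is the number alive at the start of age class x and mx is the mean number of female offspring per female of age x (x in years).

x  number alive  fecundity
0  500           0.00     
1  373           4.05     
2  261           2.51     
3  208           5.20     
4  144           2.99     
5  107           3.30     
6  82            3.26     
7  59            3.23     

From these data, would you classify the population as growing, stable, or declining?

growing

lx = nx/n0 = nx/500: 1, 0.746, 0.522, 0.416, 0.288, 0.214, 0.164, 0.118
R0 = Σ lx·mx = 0 + 3.0213 + 1.31022 + 2.1632 + 0.86112 + 0.7062 + 0.53464 + 0.38114 = 8.97782
R0 > 1, so the population is growing.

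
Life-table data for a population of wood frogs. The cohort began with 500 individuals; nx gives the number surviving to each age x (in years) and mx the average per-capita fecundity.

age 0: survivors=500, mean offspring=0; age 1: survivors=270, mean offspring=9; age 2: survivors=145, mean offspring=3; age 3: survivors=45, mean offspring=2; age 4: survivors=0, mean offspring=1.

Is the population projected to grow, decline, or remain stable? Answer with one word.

lx = nx/n0 = nx/500: 1, 0.54, 0.29, 0.09, 0
R0 = Σ lx·mx = 0 + 4.86 + 0.87 + 0.18 + 0 = 5.91
R0 > 1, so the population is growing.

growing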